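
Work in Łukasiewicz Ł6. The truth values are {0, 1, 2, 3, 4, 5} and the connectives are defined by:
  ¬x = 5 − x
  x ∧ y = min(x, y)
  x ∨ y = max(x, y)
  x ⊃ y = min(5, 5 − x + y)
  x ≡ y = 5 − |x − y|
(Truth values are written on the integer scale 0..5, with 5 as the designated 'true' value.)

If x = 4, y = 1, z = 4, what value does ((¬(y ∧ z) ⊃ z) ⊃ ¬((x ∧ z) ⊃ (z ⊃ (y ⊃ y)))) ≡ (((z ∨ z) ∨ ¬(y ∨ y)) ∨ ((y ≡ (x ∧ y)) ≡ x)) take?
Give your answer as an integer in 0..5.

y ∧ z = 1 ∧ 4 = 1
¬(y ∧ z) = ¬1 = 4
¬(y ∧ z) ⊃ z = 4 ⊃ 4 = 5
x ∧ z = 4 ∧ 4 = 4
y ⊃ y = 1 ⊃ 1 = 5
z ⊃ (y ⊃ y) = 4 ⊃ 5 = 5
(x ∧ z) ⊃ (z ⊃ (y ⊃ y)) = 4 ⊃ 5 = 5
¬((x ∧ z) ⊃ (z ⊃ (y ⊃ y))) = ¬5 = 0
(¬(y ∧ z) ⊃ z) ⊃ ¬((x ∧ z) ⊃ (z ⊃ (y ⊃ y))) = 5 ⊃ 0 = 0
z ∨ z = 4 ∨ 4 = 4
y ∨ y = 1 ∨ 1 = 1
¬(y ∨ y) = ¬1 = 4
(z ∨ z) ∨ ¬(y ∨ y) = 4 ∨ 4 = 4
x ∧ y = 4 ∧ 1 = 1
y ≡ (x ∧ y) = 1 ≡ 1 = 5
(y ≡ (x ∧ y)) ≡ x = 5 ≡ 4 = 4
((z ∨ z) ∨ ¬(y ∨ y)) ∨ ((y ≡ (x ∧ y)) ≡ x) = 4 ∨ 4 = 4
((¬(y ∧ z) ⊃ z) ⊃ ¬((x ∧ z) ⊃ (z ⊃ (y ⊃ y)))) ≡ (((z ∨ z) ∨ ¬(y ∨ y)) ∨ ((y ≡ (x ∧ y)) ≡ x)) = 0 ≡ 4 = 1

1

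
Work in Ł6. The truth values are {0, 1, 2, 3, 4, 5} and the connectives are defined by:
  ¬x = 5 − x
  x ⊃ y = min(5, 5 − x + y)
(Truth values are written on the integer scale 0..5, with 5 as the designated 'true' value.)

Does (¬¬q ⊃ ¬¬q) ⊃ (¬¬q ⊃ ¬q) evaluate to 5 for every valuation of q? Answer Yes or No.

No

Counterexample: take q = 3.
¬q = ¬3 = 2
¬¬q = ¬2 = 3
¬q = ¬3 = 2
¬¬q = ¬2 = 3
¬¬q ⊃ ¬¬q = 3 ⊃ 3 = 5
¬q = ¬3 = 2
¬¬q = ¬2 = 3
¬q = ¬3 = 2
¬¬q ⊃ ¬q = 3 ⊃ 2 = 4
(¬¬q ⊃ ¬¬q) ⊃ (¬¬q ⊃ ¬q) = 5 ⊃ 4 = 4
This gives 4 ≠ 5.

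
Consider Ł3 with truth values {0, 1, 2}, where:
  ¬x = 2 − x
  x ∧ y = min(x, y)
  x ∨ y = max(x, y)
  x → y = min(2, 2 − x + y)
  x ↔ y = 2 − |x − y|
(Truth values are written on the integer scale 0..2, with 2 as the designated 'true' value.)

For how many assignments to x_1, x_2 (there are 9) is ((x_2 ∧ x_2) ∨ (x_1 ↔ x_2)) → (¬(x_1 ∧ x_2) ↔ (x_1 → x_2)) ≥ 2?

6

x_1 = 0, x_2 = 0 ↦ 2  ≥
x_1 = 0, x_2 = 1 ↦ 2  ≥
x_1 = 0, x_2 = 2 ↦ 2  ≥
x_1 = 1, x_2 = 0 ↦ 2  ≥
x_1 = 1, x_2 = 1 ↦ 1  <
x_1 = 1, x_2 = 2 ↦ 1  <
x_1 = 2, x_2 = 0 ↦ 2  ≥
x_1 = 2, x_2 = 1 ↦ 2  ≥
x_1 = 2, x_2 = 2 ↦ 0  <
So 6 of the 9 assignments meet the threshold.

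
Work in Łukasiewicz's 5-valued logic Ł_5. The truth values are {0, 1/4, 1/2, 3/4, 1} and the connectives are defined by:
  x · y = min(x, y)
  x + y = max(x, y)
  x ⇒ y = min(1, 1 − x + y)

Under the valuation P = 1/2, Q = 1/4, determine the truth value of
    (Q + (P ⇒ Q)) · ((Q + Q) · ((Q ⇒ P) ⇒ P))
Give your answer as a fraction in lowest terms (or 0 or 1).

1/4

P ⇒ Q = 1/2 ⇒ 1/4 = 3/4
Q + (P ⇒ Q) = 1/4 + 3/4 = 3/4
Q + Q = 1/4 + 1/4 = 1/4
Q ⇒ P = 1/4 ⇒ 1/2 = 1
(Q ⇒ P) ⇒ P = 1 ⇒ 1/2 = 1/2
(Q + Q) · ((Q ⇒ P) ⇒ P) = 1/4 · 1/2 = 1/4
(Q + (P ⇒ Q)) · ((Q + Q) · ((Q ⇒ P) ⇒ P)) = 3/4 · 1/4 = 1/4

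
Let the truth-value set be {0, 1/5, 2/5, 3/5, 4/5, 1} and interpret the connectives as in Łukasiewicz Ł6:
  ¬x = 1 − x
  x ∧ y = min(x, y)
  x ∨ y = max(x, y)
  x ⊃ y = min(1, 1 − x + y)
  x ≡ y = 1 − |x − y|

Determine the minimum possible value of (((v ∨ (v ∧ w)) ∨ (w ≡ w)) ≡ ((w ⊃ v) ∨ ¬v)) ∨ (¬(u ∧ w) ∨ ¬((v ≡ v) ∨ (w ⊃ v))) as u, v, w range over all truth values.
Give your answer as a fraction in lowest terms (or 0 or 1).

3/5

Take u = 2/5, v = 2/5, w = 4/5:
v ∧ w = 2/5 ∧ 4/5 = 2/5
v ∨ (v ∧ w) = 2/5 ∨ 2/5 = 2/5
w ≡ w = 4/5 ≡ 4/5 = 1
(v ∨ (v ∧ w)) ∨ (w ≡ w) = 2/5 ∨ 1 = 1
w ⊃ v = 4/5 ⊃ 2/5 = 3/5
¬v = ¬2/5 = 3/5
(w ⊃ v) ∨ ¬v = 3/5 ∨ 3/5 = 3/5
((v ∨ (v ∧ w)) ∨ (w ≡ w)) ≡ ((w ⊃ v) ∨ ¬v) = 1 ≡ 3/5 = 3/5
u ∧ w = 2/5 ∧ 4/5 = 2/5
¬(u ∧ w) = ¬2/5 = 3/5
v ≡ v = 2/5 ≡ 2/5 = 1
w ⊃ v = 4/5 ⊃ 2/5 = 3/5
(v ≡ v) ∨ (w ⊃ v) = 1 ∨ 3/5 = 1
¬((v ≡ v) ∨ (w ⊃ v)) = ¬1 = 0
¬(u ∧ w) ∨ ¬((v ≡ v) ∨ (w ⊃ v)) = 3/5 ∨ 0 = 3/5
(((v ∨ (v ∧ w)) ∨ (w ≡ w)) ≡ ((w ⊃ v) ∨ ¬v)) ∨ (¬(u ∧ w) ∨ ¬((v ≡ v) ∨ (w ⊃ v))) = 3/5 ∨ 3/5 = 3/5
No assignment yields a value below 3/5, so this is the minimum.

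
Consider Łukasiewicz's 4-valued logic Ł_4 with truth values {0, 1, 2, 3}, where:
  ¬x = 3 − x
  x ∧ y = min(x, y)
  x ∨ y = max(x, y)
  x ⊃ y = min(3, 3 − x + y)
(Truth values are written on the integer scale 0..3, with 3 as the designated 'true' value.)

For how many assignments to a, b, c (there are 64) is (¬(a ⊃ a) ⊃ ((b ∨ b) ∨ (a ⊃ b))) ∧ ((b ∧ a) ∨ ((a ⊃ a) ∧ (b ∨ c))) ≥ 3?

28

value 3: 28 assignments (counts)
value 2: 20 assignments
value 1: 12 assignments
value 0: 4 assignments
So 28 of the 64 assignments meet the threshold.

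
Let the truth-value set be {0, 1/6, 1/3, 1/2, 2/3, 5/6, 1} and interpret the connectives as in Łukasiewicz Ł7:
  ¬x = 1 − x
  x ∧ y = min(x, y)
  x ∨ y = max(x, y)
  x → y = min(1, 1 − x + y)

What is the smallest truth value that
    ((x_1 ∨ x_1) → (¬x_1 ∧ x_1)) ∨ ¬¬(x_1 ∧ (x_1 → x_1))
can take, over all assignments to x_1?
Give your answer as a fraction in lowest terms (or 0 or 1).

2/3

Take x_1 = 2/3:
x_1 ∨ x_1 = 2/3 ∨ 2/3 = 2/3
¬x_1 = ¬2/3 = 1/3
¬x_1 ∧ x_1 = 1/3 ∧ 2/3 = 1/3
(x_1 ∨ x_1) → (¬x_1 ∧ x_1) = 2/3 → 1/3 = 2/3
x_1 → x_1 = 2/3 → 2/3 = 1
x_1 ∧ (x_1 → x_1) = 2/3 ∧ 1 = 2/3
¬(x_1 ∧ (x_1 → x_1)) = ¬2/3 = 1/3
¬¬(x_1 ∧ (x_1 → x_1)) = ¬1/3 = 2/3
((x_1 ∨ x_1) → (¬x_1 ∧ x_1)) ∨ ¬¬(x_1 ∧ (x_1 → x_1)) = 2/3 ∨ 2/3 = 2/3
No assignment yields a value below 2/3, so this is the minimum.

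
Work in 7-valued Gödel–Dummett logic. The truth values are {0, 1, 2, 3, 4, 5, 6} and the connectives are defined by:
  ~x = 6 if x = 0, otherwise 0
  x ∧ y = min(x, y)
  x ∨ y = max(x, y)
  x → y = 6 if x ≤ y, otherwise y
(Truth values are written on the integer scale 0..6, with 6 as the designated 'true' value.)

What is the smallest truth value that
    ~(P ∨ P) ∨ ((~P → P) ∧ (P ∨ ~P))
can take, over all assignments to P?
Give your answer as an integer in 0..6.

Take P = 1:
P ∨ P = 1 ∨ 1 = 1
~(P ∨ P) = ~1 = 0
~P = ~1 = 0
~P → P = 0 → 1 = 6
~P = ~1 = 0
P ∨ ~P = 1 ∨ 0 = 1
(~P → P) ∧ (P ∨ ~P) = 6 ∧ 1 = 1
~(P ∨ P) ∨ ((~P → P) ∧ (P ∨ ~P)) = 0 ∨ 1 = 1
No assignment yields a value below 1, so this is the minimum.

1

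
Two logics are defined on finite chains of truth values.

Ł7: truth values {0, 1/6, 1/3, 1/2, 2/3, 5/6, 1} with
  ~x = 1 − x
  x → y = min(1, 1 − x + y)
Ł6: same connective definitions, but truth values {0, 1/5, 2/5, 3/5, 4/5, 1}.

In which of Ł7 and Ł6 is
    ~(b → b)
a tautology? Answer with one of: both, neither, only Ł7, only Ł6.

neither

In Ł7: at b = 0 the value is 0 — not a tautology.
In Ł6: at b = 0 the value is 0 — not a tautology.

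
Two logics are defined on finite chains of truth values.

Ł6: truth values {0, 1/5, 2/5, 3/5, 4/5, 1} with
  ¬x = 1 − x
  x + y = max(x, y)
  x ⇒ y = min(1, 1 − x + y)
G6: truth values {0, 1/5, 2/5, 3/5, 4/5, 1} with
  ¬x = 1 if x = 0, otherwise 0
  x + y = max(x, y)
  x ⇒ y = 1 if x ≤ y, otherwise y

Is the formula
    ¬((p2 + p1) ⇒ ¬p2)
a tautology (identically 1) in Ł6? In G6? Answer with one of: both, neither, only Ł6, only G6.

neither

In Ł6: at p1 = 0, p2 = 0 the value is 0 — not a tautology.
In G6: at p1 = 0, p2 = 0 the value is 0 — not a tautology.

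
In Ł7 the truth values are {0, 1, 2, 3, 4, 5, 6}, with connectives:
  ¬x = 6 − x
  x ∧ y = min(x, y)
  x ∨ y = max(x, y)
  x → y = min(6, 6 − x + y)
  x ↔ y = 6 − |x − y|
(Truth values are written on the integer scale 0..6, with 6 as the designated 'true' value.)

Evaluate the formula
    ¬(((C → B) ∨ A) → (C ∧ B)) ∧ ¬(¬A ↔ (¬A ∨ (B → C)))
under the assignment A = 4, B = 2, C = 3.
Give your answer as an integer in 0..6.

C → B = 3 → 2 = 5
(C → B) ∨ A = 5 ∨ 4 = 5
C ∧ B = 3 ∧ 2 = 2
((C → B) ∨ A) → (C ∧ B) = 5 → 2 = 3
¬(((C → B) ∨ A) → (C ∧ B)) = ¬3 = 3
¬A = ¬4 = 2
¬A = ¬4 = 2
B → C = 2 → 3 = 6
¬A ∨ (B → C) = 2 ∨ 6 = 6
¬A ↔ (¬A ∨ (B → C)) = 2 ↔ 6 = 2
¬(¬A ↔ (¬A ∨ (B → C))) = ¬2 = 4
¬(((C → B) ∨ A) → (C ∧ B)) ∧ ¬(¬A ↔ (¬A ∨ (B → C))) = 3 ∧ 4 = 3

3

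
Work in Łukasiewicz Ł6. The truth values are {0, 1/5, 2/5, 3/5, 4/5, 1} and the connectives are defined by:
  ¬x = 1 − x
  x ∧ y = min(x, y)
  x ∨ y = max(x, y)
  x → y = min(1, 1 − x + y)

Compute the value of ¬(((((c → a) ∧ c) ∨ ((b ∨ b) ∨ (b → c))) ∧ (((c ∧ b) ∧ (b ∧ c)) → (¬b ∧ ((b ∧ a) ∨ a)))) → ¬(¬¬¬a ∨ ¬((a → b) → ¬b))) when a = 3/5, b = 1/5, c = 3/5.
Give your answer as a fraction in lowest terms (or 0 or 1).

2/5

c → a = 3/5 → 3/5 = 1
(c → a) ∧ c = 1 ∧ 3/5 = 3/5
b ∨ b = 1/5 ∨ 1/5 = 1/5
b → c = 1/5 → 3/5 = 1
(b ∨ b) ∨ (b → c) = 1/5 ∨ 1 = 1
((c → a) ∧ c) ∨ ((b ∨ b) ∨ (b → c)) = 3/5 ∨ 1 = 1
c ∧ b = 3/5 ∧ 1/5 = 1/5
b ∧ c = 1/5 ∧ 3/5 = 1/5
(c ∧ b) ∧ (b ∧ c) = 1/5 ∧ 1/5 = 1/5
¬b = ¬1/5 = 4/5
b ∧ a = 1/5 ∧ 3/5 = 1/5
(b ∧ a) ∨ a = 1/5 ∨ 3/5 = 3/5
¬b ∧ ((b ∧ a) ∨ a) = 4/5 ∧ 3/5 = 3/5
((c ∧ b) ∧ (b ∧ c)) → (¬b ∧ ((b ∧ a) ∨ a)) = 1/5 → 3/5 = 1
(((c → a) ∧ c) ∨ ((b ∨ b) ∨ (b → c))) ∧ (((c ∧ b) ∧ (b ∧ c)) → (¬b ∧ ((b ∧ a) ∨ a))) = 1 ∧ 1 = 1
¬a = ¬3/5 = 2/5
¬¬a = ¬2/5 = 3/5
¬¬¬a = ¬3/5 = 2/5
a → b = 3/5 → 1/5 = 3/5
¬b = ¬1/5 = 4/5
(a → b) → ¬b = 3/5 → 4/5 = 1
¬((a → b) → ¬b) = ¬1 = 0
¬¬¬a ∨ ¬((a → b) → ¬b) = 2/5 ∨ 0 = 2/5
¬(¬¬¬a ∨ ¬((a → b) → ¬b)) = ¬2/5 = 3/5
((((c → a) ∧ c) ∨ ((b ∨ b) ∨ (b → c))) ∧ (((c ∧ b) ∧ (b ∧ c)) → (¬b ∧ ((b ∧ a) ∨ a)))) → ¬(¬¬¬a ∨ ¬((a → b) → ¬b)) = 1 → 3/5 = 3/5
¬(((((c → a) ∧ c) ∨ ((b ∨ b) ∨ (b → c))) ∧ (((c ∧ b) ∧ (b ∧ c)) → (¬b ∧ ((b ∧ a) ∨ a)))) → ¬(¬¬¬a ∨ ¬((a → b) → ¬b))) = ¬3/5 = 2/5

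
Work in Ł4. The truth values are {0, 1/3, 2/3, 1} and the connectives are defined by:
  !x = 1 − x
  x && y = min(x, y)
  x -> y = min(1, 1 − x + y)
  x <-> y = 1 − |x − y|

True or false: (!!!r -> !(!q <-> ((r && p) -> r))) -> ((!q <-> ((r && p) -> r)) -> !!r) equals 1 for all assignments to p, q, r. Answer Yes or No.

At p = 0, q = 2/3, r = 1, for instance:
!r = !1 = 0
!!r = !0 = 1
!!!r = !1 = 0
!q = !2/3 = 1/3
r && p = 1 && 0 = 0
(r && p) -> r = 0 -> 1 = 1
!q <-> ((r && p) -> r) = 1/3 <-> 1 = 1/3
!(!q <-> ((r && p) -> r)) = !1/3 = 2/3
!!!r -> !(!q <-> ((r && p) -> r)) = 0 -> 2/3 = 1
(!q <-> ((r && p) -> r)) -> !!r = 1/3 -> 1 = 1
(!!!r -> !(!q <-> ((r && p) -> r))) -> ((!q <-> ((r && p) -> r)) -> !!r) = 1 -> 1 = 1
and checking the remaining 63 assignments likewise gives ≥ 1 in every case.

Yes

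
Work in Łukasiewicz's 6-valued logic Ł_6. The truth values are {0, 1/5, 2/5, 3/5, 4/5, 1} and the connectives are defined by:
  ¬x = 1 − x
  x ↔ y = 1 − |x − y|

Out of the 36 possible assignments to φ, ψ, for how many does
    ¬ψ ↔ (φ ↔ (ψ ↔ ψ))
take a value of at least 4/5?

value 1: 6 assignments (counts)
value 4/5: 10 assignments (counts)
value 3/5: 8 assignments
value 2/5: 6 assignments
value 1/5: 4 assignments
value 0: 2 assignments
So 16 of the 36 assignments meet the threshold.

16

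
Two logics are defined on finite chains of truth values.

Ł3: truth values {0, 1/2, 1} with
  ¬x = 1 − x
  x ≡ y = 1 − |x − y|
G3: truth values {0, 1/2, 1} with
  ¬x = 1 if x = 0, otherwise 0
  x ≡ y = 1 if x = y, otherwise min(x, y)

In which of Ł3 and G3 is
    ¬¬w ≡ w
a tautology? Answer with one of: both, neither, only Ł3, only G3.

In Ł3: every assignment gives 1 — tautology.
In G3: at w = 1/2 the value is 1/2 — not a tautology.

only Ł3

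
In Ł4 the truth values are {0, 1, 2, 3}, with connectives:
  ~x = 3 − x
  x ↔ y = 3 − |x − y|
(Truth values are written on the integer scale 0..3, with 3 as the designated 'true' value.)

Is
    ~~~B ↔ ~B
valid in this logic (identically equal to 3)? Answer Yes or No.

B = 0 ↦ 3
B = 1 ↦ 3
B = 2 ↦ 3
B = 3 ↦ 3
Every assignment gives a value ≥ 3.

Yes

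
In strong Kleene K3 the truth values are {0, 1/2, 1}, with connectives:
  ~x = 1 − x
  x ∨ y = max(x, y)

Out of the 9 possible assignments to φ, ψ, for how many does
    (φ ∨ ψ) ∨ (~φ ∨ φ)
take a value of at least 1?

7

φ = 0, ψ = 0 ↦ 1  ≥
φ = 0, ψ = 1/2 ↦ 1  ≥
φ = 0, ψ = 1 ↦ 1  ≥
φ = 1/2, ψ = 0 ↦ 1/2  <
φ = 1/2, ψ = 1/2 ↦ 1/2  <
φ = 1/2, ψ = 1 ↦ 1  ≥
φ = 1, ψ = 0 ↦ 1  ≥
φ = 1, ψ = 1/2 ↦ 1  ≥
φ = 1, ψ = 1 ↦ 1  ≥
So 7 of the 9 assignments meet the threshold.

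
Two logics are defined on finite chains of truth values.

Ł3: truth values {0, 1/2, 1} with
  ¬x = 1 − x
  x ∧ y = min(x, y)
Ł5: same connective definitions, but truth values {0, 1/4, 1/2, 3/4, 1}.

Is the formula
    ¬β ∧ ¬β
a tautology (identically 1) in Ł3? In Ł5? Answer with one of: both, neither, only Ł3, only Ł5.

neither

In Ł3: at β = 1/2 the value is 1/2 — not a tautology.
In Ł5: at β = 1/4 the value is 3/4 — not a tautology.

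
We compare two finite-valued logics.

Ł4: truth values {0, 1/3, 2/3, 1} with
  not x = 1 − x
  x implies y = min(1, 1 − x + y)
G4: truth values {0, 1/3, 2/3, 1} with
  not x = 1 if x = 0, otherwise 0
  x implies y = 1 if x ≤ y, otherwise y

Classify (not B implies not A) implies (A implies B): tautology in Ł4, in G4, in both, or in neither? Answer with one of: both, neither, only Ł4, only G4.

In Ł4: every assignment gives 1 — tautology.
In G4: at A = 2/3, B = 1/3 the value is 1/3 — not a tautology.

only Ł4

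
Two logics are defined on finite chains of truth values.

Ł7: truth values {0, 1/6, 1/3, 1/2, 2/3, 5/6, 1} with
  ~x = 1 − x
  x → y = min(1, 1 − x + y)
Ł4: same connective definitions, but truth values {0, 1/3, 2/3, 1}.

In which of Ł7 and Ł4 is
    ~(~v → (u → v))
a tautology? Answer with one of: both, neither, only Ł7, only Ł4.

In Ł7: at u = 0, v = 0 the value is 0 — not a tautology.
In Ł4: at u = 0, v = 0 the value is 0 — not a tautology.

neither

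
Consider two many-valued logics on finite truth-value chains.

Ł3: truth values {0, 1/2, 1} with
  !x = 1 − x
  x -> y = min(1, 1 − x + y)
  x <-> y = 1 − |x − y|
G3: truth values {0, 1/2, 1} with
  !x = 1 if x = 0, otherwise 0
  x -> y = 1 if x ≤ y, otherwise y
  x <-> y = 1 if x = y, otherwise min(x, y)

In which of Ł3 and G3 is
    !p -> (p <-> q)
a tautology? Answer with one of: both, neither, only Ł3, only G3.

In Ł3: at p = 0, q = 1/2 the value is 1/2 — not a tautology.
In G3: at p = 0, q = 1/2 the value is 0 — not a tautology.

neither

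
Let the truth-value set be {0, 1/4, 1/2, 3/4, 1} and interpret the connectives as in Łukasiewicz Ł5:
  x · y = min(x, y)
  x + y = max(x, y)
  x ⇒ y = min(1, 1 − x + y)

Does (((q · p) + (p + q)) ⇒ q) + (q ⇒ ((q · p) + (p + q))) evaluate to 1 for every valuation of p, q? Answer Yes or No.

Yes

At p = 1/4, q = 3/4, for instance:
q · p = 3/4 · 1/4 = 1/4
p + q = 1/4 + 3/4 = 3/4
(q · p) + (p + q) = 1/4 + 3/4 = 3/4
((q · p) + (p + q)) ⇒ q = 3/4 ⇒ 3/4 = 1
q ⇒ ((q · p) + (p + q)) = 3/4 ⇒ 3/4 = 1
(((q · p) + (p + q)) ⇒ q) + (q ⇒ ((q · p) + (p + q))) = 1 + 1 = 1
and checking the remaining 24 assignments likewise gives ≥ 1 in every case.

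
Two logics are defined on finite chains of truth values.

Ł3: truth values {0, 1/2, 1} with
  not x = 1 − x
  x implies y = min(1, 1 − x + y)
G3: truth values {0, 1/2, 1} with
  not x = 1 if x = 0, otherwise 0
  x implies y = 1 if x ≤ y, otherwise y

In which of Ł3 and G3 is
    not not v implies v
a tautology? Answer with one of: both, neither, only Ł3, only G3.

only Ł3

In Ł3: every assignment gives 1 — tautology.
In G3: at v = 1/2 the value is 1/2 — not a tautology.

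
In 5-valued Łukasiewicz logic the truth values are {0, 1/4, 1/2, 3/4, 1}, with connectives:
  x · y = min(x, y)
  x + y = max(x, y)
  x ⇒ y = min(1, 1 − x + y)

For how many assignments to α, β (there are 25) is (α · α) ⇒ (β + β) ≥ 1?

15

value 1: 15 assignments (counts)
value 3/4: 4 assignments
value 1/2: 3 assignments
value 1/4: 2 assignments
value 0: 1 assignment
So 15 of the 25 assignments meet the threshold.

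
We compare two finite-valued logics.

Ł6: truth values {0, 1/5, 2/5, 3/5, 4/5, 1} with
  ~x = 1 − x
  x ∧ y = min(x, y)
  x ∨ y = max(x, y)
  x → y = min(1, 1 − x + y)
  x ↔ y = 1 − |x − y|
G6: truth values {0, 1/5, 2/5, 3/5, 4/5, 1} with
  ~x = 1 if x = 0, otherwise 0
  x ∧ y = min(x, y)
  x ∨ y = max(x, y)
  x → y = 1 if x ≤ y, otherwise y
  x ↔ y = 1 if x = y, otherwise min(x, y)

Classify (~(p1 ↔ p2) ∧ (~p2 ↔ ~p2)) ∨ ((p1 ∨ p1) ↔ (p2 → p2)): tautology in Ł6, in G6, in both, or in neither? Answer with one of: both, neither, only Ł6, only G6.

neither

In Ł6: at p1 = 0, p2 = 0 the value is 0 — not a tautology.
In G6: at p1 = 0, p2 = 0 the value is 0 — not a tautology.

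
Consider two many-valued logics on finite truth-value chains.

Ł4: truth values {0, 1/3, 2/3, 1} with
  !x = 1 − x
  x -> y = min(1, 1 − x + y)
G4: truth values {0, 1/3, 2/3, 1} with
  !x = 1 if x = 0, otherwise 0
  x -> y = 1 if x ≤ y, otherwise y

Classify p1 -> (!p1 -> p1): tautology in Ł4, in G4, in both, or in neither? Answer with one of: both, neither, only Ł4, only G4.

both

In Ł4: every assignment gives 1 — tautology.
In G4: every assignment gives 1 — tautology.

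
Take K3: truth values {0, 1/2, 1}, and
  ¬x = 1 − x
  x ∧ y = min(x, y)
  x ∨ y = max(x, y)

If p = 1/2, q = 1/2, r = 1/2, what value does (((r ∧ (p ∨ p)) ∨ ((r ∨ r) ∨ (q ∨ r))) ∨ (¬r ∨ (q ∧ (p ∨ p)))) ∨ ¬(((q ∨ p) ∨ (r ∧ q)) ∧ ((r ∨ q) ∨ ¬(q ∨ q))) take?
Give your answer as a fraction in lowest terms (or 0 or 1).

p ∨ p = 1/2 ∨ 1/2 = 1/2
r ∧ (p ∨ p) = 1/2 ∧ 1/2 = 1/2
r ∨ r = 1/2 ∨ 1/2 = 1/2
q ∨ r = 1/2 ∨ 1/2 = 1/2
(r ∨ r) ∨ (q ∨ r) = 1/2 ∨ 1/2 = 1/2
(r ∧ (p ∨ p)) ∨ ((r ∨ r) ∨ (q ∨ r)) = 1/2 ∨ 1/2 = 1/2
¬r = ¬1/2 = 1/2
p ∨ p = 1/2 ∨ 1/2 = 1/2
q ∧ (p ∨ p) = 1/2 ∧ 1/2 = 1/2
¬r ∨ (q ∧ (p ∨ p)) = 1/2 ∨ 1/2 = 1/2
((r ∧ (p ∨ p)) ∨ ((r ∨ r) ∨ (q ∨ r))) ∨ (¬r ∨ (q ∧ (p ∨ p))) = 1/2 ∨ 1/2 = 1/2
q ∨ p = 1/2 ∨ 1/2 = 1/2
r ∧ q = 1/2 ∧ 1/2 = 1/2
(q ∨ p) ∨ (r ∧ q) = 1/2 ∨ 1/2 = 1/2
r ∨ q = 1/2 ∨ 1/2 = 1/2
q ∨ q = 1/2 ∨ 1/2 = 1/2
¬(q ∨ q) = ¬1/2 = 1/2
(r ∨ q) ∨ ¬(q ∨ q) = 1/2 ∨ 1/2 = 1/2
((q ∨ p) ∨ (r ∧ q)) ∧ ((r ∨ q) ∨ ¬(q ∨ q)) = 1/2 ∧ 1/2 = 1/2
¬(((q ∨ p) ∨ (r ∧ q)) ∧ ((r ∨ q) ∨ ¬(q ∨ q))) = ¬1/2 = 1/2
(((r ∧ (p ∨ p)) ∨ ((r ∨ r) ∨ (q ∨ r))) ∨ (¬r ∨ (q ∧ (p ∨ p)))) ∨ ¬(((q ∨ p) ∨ (r ∧ q)) ∧ ((r ∨ q) ∨ ¬(q ∨ q))) = 1/2 ∨ 1/2 = 1/2

1/2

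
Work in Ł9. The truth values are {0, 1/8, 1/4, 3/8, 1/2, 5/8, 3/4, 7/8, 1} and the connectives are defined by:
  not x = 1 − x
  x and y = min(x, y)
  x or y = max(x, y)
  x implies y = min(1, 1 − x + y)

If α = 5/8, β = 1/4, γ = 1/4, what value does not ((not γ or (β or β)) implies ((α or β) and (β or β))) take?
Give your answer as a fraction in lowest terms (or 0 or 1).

not γ = not 1/4 = 3/4
β or β = 1/4 or 1/4 = 1/4
not γ or (β or β) = 3/4 or 1/4 = 3/4
α or β = 5/8 or 1/4 = 5/8
β or β = 1/4 or 1/4 = 1/4
(α or β) and (β or β) = 5/8 and 1/4 = 1/4
(not γ or (β or β)) implies ((α or β) and (β or β)) = 3/4 implies 1/4 = 1/2
not ((not γ or (β or β)) implies ((α or β) and (β or β))) = not 1/2 = 1/2

1/2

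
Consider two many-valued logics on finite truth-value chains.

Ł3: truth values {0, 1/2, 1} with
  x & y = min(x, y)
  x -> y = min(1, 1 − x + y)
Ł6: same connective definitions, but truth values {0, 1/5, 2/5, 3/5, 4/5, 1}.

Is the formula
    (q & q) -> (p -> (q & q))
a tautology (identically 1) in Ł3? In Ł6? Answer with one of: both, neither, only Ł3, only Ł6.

In Ł3: every assignment gives 1 — tautology.
In Ł6: every assignment gives 1 — tautology.

both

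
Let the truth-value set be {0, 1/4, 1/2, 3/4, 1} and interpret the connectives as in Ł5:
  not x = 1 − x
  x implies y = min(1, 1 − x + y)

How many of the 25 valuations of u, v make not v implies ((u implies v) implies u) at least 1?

value 1: 18 assignments (counts)
value 3/4: 2 assignments
value 1/2: 3 assignments
value 1/4: 1 assignment
value 0: 1 assignment
So 18 of the 25 assignments meet the threshold.

18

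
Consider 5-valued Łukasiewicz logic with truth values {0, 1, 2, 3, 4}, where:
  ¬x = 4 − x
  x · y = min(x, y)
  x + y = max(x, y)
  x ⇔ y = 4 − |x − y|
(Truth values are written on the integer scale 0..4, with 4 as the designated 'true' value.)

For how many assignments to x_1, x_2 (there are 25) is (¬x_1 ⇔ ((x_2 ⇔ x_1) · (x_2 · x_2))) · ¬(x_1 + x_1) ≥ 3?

value 3: 2 assignments (counts)
value 2: 8 assignments
value 1: 8 assignments
value 0: 7 assignments
So 2 of the 25 assignments meet the threshold.

2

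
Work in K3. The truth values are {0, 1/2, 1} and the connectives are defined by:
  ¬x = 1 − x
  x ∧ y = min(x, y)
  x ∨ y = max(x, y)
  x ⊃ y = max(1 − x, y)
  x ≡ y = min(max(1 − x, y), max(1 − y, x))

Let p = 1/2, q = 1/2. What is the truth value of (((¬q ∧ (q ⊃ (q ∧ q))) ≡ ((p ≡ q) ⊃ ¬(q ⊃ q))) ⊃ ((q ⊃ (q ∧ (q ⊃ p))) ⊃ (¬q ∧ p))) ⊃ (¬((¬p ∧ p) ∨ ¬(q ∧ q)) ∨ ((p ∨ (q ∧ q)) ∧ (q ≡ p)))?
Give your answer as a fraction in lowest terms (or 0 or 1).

1/2

¬q = ¬1/2 = 1/2
q ∧ q = 1/2 ∧ 1/2 = 1/2
q ⊃ (q ∧ q) = 1/2 ⊃ 1/2 = 1/2
¬q ∧ (q ⊃ (q ∧ q)) = 1/2 ∧ 1/2 = 1/2
p ≡ q = 1/2 ≡ 1/2 = 1/2
q ⊃ q = 1/2 ⊃ 1/2 = 1/2
¬(q ⊃ q) = ¬1/2 = 1/2
(p ≡ q) ⊃ ¬(q ⊃ q) = 1/2 ⊃ 1/2 = 1/2
(¬q ∧ (q ⊃ (q ∧ q))) ≡ ((p ≡ q) ⊃ ¬(q ⊃ q)) = 1/2 ≡ 1/2 = 1/2
q ⊃ p = 1/2 ⊃ 1/2 = 1/2
q ∧ (q ⊃ p) = 1/2 ∧ 1/2 = 1/2
q ⊃ (q ∧ (q ⊃ p)) = 1/2 ⊃ 1/2 = 1/2
¬q = ¬1/2 = 1/2
¬q ∧ p = 1/2 ∧ 1/2 = 1/2
(q ⊃ (q ∧ (q ⊃ p))) ⊃ (¬q ∧ p) = 1/2 ⊃ 1/2 = 1/2
((¬q ∧ (q ⊃ (q ∧ q))) ≡ ((p ≡ q) ⊃ ¬(q ⊃ q))) ⊃ ((q ⊃ (q ∧ (q ⊃ p))) ⊃ (¬q ∧ p)) = 1/2 ⊃ 1/2 = 1/2
¬p = ¬1/2 = 1/2
¬p ∧ p = 1/2 ∧ 1/2 = 1/2
q ∧ q = 1/2 ∧ 1/2 = 1/2
¬(q ∧ q) = ¬1/2 = 1/2
(¬p ∧ p) ∨ ¬(q ∧ q) = 1/2 ∨ 1/2 = 1/2
¬((¬p ∧ p) ∨ ¬(q ∧ q)) = ¬1/2 = 1/2
q ∧ q = 1/2 ∧ 1/2 = 1/2
p ∨ (q ∧ q) = 1/2 ∨ 1/2 = 1/2
q ≡ p = 1/2 ≡ 1/2 = 1/2
(p ∨ (q ∧ q)) ∧ (q ≡ p) = 1/2 ∧ 1/2 = 1/2
¬((¬p ∧ p) ∨ ¬(q ∧ q)) ∨ ((p ∨ (q ∧ q)) ∧ (q ≡ p)) = 1/2 ∨ 1/2 = 1/2
(((¬q ∧ (q ⊃ (q ∧ q))) ≡ ((p ≡ q) ⊃ ¬(q ⊃ q))) ⊃ ((q ⊃ (q ∧ (q ⊃ p))) ⊃ (¬q ∧ p))) ⊃ (¬((¬p ∧ p) ∨ ¬(q ∧ q)) ∨ ((p ∨ (q ∧ q)) ∧ (q ≡ p))) = 1/2 ⊃ 1/2 = 1/2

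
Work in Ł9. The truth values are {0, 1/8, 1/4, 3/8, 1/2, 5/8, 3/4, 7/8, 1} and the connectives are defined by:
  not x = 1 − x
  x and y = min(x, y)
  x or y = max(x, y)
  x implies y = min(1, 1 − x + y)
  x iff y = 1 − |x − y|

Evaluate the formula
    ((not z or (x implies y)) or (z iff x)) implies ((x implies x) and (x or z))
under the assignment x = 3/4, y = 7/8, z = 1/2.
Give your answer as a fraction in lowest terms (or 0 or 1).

not z = not 1/2 = 1/2
x implies y = 3/4 implies 7/8 = 1
not z or (x implies y) = 1/2 or 1 = 1
z iff x = 1/2 iff 3/4 = 3/4
(not z or (x implies y)) or (z iff x) = 1 or 3/4 = 1
x implies x = 3/4 implies 3/4 = 1
x or z = 3/4 or 1/2 = 3/4
(x implies x) and (x or z) = 1 and 3/4 = 3/4
((not z or (x implies y)) or (z iff x)) implies ((x implies x) and (x or z)) = 1 implies 3/4 = 3/4

3/4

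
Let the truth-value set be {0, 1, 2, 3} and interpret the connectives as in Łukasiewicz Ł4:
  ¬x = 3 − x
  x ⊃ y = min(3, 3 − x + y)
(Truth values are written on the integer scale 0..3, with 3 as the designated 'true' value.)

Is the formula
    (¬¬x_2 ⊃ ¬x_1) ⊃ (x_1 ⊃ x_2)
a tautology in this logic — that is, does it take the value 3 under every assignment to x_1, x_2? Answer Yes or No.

No

Counterexample: take x_1 = 1, x_2 = 0.
¬x_2 = ¬0 = 3
¬¬x_2 = ¬3 = 0
¬x_1 = ¬1 = 2
¬¬x_2 ⊃ ¬x_1 = 0 ⊃ 2 = 3
x_1 ⊃ x_2 = 1 ⊃ 0 = 2
(¬¬x_2 ⊃ ¬x_1) ⊃ (x_1 ⊃ x_2) = 3 ⊃ 2 = 2
This gives 2 ≠ 3.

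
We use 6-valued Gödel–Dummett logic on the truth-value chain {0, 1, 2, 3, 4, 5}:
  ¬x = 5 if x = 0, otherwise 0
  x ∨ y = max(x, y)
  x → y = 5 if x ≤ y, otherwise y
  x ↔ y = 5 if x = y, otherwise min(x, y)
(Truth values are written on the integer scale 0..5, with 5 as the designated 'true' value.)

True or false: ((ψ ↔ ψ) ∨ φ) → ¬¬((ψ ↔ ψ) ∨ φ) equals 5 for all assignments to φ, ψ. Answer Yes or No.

Yes

At φ = 1, ψ = 3, for instance:
ψ ↔ ψ = 3 ↔ 3 = 5
(ψ ↔ ψ) ∨ φ = 5 ∨ 1 = 5
¬((ψ ↔ ψ) ∨ φ) = ¬5 = 0
¬¬((ψ ↔ ψ) ∨ φ) = ¬0 = 5
((ψ ↔ ψ) ∨ φ) → ¬¬((ψ ↔ ψ) ∨ φ) = 5 → 5 = 5
and checking the remaining 35 assignments likewise gives ≥ 5 in every case.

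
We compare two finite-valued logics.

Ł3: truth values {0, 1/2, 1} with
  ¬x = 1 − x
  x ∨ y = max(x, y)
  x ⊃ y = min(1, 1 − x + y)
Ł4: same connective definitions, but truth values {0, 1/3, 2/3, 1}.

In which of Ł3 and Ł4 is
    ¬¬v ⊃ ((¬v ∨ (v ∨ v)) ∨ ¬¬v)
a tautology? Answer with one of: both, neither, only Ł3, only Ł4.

both

In Ł3: every assignment gives 1 — tautology.
In Ł4: every assignment gives 1 — tautology.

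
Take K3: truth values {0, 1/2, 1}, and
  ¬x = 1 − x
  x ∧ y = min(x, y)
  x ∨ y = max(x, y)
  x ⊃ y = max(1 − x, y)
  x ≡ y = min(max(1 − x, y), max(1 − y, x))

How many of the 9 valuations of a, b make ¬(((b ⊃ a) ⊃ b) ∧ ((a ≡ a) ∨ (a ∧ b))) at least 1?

3

a = 0, b = 0 ↦ 1  ≥
a = 0, b = 1/2 ↦ 1/2  <
a = 0, b = 1 ↦ 0  <
a = 1/2, b = 0 ↦ 1  ≥
a = 1/2, b = 1/2 ↦ 1/2  <
a = 1/2, b = 1 ↦ 1/2  <
a = 1, b = 0 ↦ 1  ≥
a = 1, b = 1/2 ↦ 1/2  <
a = 1, b = 1 ↦ 0  <
So 3 of the 9 assignments meet the threshold.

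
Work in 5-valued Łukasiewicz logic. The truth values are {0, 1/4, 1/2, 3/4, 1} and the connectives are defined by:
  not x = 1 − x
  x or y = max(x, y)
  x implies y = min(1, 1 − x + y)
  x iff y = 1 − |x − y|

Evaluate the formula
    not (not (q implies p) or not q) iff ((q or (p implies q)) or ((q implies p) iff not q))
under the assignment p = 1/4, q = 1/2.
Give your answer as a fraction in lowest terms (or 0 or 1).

1/2

q implies p = 1/2 implies 1/4 = 3/4
not (q implies p) = not 3/4 = 1/4
not q = not 1/2 = 1/2
not (q implies p) or not q = 1/4 or 1/2 = 1/2
not (not (q implies p) or not q) = not 1/2 = 1/2
p implies q = 1/4 implies 1/2 = 1
q or (p implies q) = 1/2 or 1 = 1
q implies p = 1/2 implies 1/4 = 3/4
not q = not 1/2 = 1/2
(q implies p) iff not q = 3/4 iff 1/2 = 3/4
(q or (p implies q)) or ((q implies p) iff not q) = 1 or 3/4 = 1
not (not (q implies p) or not q) iff ((q or (p implies q)) or ((q implies p) iff not q)) = 1/2 iff 1 = 1/2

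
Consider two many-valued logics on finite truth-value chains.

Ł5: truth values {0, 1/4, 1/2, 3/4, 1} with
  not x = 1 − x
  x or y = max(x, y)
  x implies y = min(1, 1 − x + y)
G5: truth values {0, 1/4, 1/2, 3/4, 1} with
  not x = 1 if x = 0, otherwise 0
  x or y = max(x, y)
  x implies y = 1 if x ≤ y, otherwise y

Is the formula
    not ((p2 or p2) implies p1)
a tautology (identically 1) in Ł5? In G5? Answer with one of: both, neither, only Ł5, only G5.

In Ł5: at p1 = 0, p2 = 0 the value is 0 — not a tautology.
In G5: at p1 = 0, p2 = 0 the value is 0 — not a tautology.

neither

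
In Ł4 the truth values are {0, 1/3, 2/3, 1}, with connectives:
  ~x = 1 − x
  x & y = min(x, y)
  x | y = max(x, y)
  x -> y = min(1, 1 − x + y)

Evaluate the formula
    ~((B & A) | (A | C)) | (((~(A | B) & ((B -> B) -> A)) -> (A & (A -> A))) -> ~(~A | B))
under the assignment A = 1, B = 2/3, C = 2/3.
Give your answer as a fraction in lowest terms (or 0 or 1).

B & A = 2/3 & 1 = 2/3
A | C = 1 | 2/3 = 1
(B & A) | (A | C) = 2/3 | 1 = 1
~((B & A) | (A | C)) = ~1 = 0
A | B = 1 | 2/3 = 1
~(A | B) = ~1 = 0
B -> B = 2/3 -> 2/3 = 1
(B -> B) -> A = 1 -> 1 = 1
~(A | B) & ((B -> B) -> A) = 0 & 1 = 0
A -> A = 1 -> 1 = 1
A & (A -> A) = 1 & 1 = 1
(~(A | B) & ((B -> B) -> A)) -> (A & (A -> A)) = 0 -> 1 = 1
~A = ~1 = 0
~A | B = 0 | 2/3 = 2/3
~(~A | B) = ~2/3 = 1/3
((~(A | B) & ((B -> B) -> A)) -> (A & (A -> A))) -> ~(~A | B) = 1 -> 1/3 = 1/3
~((B & A) | (A | C)) | (((~(A | B) & ((B -> B) -> A)) -> (A & (A -> A))) -> ~(~A | B)) = 0 | 1/3 = 1/3

1/3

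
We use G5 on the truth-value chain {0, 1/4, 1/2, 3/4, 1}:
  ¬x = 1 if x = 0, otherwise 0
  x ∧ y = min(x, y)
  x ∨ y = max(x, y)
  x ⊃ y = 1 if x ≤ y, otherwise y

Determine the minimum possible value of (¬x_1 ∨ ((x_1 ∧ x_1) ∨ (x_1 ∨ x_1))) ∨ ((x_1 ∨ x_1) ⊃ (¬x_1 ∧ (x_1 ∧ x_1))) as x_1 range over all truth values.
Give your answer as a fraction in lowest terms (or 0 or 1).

1/4

Take x_1 = 1/4:
¬x_1 = ¬1/4 = 0
x_1 ∧ x_1 = 1/4 ∧ 1/4 = 1/4
x_1 ∨ x_1 = 1/4 ∨ 1/4 = 1/4
(x_1 ∧ x_1) ∨ (x_1 ∨ x_1) = 1/4 ∨ 1/4 = 1/4
¬x_1 ∨ ((x_1 ∧ x_1) ∨ (x_1 ∨ x_1)) = 0 ∨ 1/4 = 1/4
x_1 ∨ x_1 = 1/4 ∨ 1/4 = 1/4
¬x_1 = ¬1/4 = 0
x_1 ∧ x_1 = 1/4 ∧ 1/4 = 1/4
¬x_1 ∧ (x_1 ∧ x_1) = 0 ∧ 1/4 = 0
(x_1 ∨ x_1) ⊃ (¬x_1 ∧ (x_1 ∧ x_1)) = 1/4 ⊃ 0 = 0
(¬x_1 ∨ ((x_1 ∧ x_1) ∨ (x_1 ∨ x_1))) ∨ ((x_1 ∨ x_1) ⊃ (¬x_1 ∧ (x_1 ∧ x_1))) = 1/4 ∨ 0 = 1/4
No assignment yields a value below 1/4, so this is the minimum.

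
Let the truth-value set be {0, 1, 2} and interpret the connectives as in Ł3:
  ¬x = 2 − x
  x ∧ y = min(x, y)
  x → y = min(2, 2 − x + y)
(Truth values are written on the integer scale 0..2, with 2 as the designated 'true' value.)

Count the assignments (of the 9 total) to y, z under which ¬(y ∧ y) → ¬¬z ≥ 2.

y = 0, z = 0 ↦ 0  <
y = 0, z = 1 ↦ 1  <
y = 0, z = 2 ↦ 2  ≥
y = 1, z = 0 ↦ 1  <
y = 1, z = 1 ↦ 2  ≥
y = 1, z = 2 ↦ 2  ≥
y = 2, z = 0 ↦ 2  ≥
y = 2, z = 1 ↦ 2  ≥
y = 2, z = 2 ↦ 2  ≥
So 6 of the 9 assignments meet the threshold.

6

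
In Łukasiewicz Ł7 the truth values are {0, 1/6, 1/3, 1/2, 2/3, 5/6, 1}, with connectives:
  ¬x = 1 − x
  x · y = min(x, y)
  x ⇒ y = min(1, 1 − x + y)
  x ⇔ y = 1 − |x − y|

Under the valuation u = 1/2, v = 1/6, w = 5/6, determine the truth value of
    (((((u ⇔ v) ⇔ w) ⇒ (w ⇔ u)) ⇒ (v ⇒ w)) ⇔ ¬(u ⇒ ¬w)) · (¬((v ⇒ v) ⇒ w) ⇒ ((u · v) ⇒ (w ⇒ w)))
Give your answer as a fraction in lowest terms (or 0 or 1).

u ⇔ v = 1/2 ⇔ 1/6 = 2/3
(u ⇔ v) ⇔ w = 2/3 ⇔ 5/6 = 5/6
w ⇔ u = 5/6 ⇔ 1/2 = 2/3
((u ⇔ v) ⇔ w) ⇒ (w ⇔ u) = 5/6 ⇒ 2/3 = 5/6
v ⇒ w = 1/6 ⇒ 5/6 = 1
(((u ⇔ v) ⇔ w) ⇒ (w ⇔ u)) ⇒ (v ⇒ w) = 5/6 ⇒ 1 = 1
¬w = ¬5/6 = 1/6
u ⇒ ¬w = 1/2 ⇒ 1/6 = 2/3
¬(u ⇒ ¬w) = ¬2/3 = 1/3
((((u ⇔ v) ⇔ w) ⇒ (w ⇔ u)) ⇒ (v ⇒ w)) ⇔ ¬(u ⇒ ¬w) = 1 ⇔ 1/3 = 1/3
v ⇒ v = 1/6 ⇒ 1/6 = 1
(v ⇒ v) ⇒ w = 1 ⇒ 5/6 = 5/6
¬((v ⇒ v) ⇒ w) = ¬5/6 = 1/6
u · v = 1/2 · 1/6 = 1/6
w ⇒ w = 5/6 ⇒ 5/6 = 1
(u · v) ⇒ (w ⇒ w) = 1/6 ⇒ 1 = 1
¬((v ⇒ v) ⇒ w) ⇒ ((u · v) ⇒ (w ⇒ w)) = 1/6 ⇒ 1 = 1
(((((u ⇔ v) ⇔ w) ⇒ (w ⇔ u)) ⇒ (v ⇒ w)) ⇔ ¬(u ⇒ ¬w)) · (¬((v ⇒ v) ⇒ w) ⇒ ((u · v) ⇒ (w ⇒ w))) = 1/3 · 1 = 1/3

1/3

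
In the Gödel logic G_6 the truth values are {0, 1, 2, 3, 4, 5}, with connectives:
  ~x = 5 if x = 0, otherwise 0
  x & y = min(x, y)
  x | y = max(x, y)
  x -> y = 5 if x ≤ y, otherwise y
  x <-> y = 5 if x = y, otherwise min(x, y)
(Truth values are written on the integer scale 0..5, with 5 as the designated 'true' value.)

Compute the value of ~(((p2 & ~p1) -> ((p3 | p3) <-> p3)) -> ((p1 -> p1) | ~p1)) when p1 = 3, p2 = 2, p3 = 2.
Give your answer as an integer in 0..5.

0

~p1 = ~3 = 0
p2 & ~p1 = 2 & 0 = 0
p3 | p3 = 2 | 2 = 2
(p3 | p3) <-> p3 = 2 <-> 2 = 5
(p2 & ~p1) -> ((p3 | p3) <-> p3) = 0 -> 5 = 5
p1 -> p1 = 3 -> 3 = 5
~p1 = ~3 = 0
(p1 -> p1) | ~p1 = 5 | 0 = 5
((p2 & ~p1) -> ((p3 | p3) <-> p3)) -> ((p1 -> p1) | ~p1) = 5 -> 5 = 5
~(((p2 & ~p1) -> ((p3 | p3) <-> p3)) -> ((p1 -> p1) | ~p1)) = ~5 = 0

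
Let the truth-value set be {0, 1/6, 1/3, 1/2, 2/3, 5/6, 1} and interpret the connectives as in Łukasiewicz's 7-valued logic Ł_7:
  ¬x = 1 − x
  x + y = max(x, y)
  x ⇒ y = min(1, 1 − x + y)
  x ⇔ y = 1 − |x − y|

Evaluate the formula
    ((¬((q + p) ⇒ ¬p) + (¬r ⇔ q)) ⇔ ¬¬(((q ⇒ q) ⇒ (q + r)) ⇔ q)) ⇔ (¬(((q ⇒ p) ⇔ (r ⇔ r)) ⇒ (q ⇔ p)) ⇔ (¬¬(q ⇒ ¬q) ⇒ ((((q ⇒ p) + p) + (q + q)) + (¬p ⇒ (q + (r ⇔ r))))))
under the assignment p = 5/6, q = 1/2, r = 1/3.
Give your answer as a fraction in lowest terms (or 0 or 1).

1/2

q + p = 1/2 + 5/6 = 5/6
¬p = ¬5/6 = 1/6
(q + p) ⇒ ¬p = 5/6 ⇒ 1/6 = 1/3
¬((q + p) ⇒ ¬p) = ¬1/3 = 2/3
¬r = ¬1/3 = 2/3
¬r ⇔ q = 2/3 ⇔ 1/2 = 5/6
¬((q + p) ⇒ ¬p) + (¬r ⇔ q) = 2/3 + 5/6 = 5/6
q ⇒ q = 1/2 ⇒ 1/2 = 1
q + r = 1/2 + 1/3 = 1/2
(q ⇒ q) ⇒ (q + r) = 1 ⇒ 1/2 = 1/2
((q ⇒ q) ⇒ (q + r)) ⇔ q = 1/2 ⇔ 1/2 = 1
¬(((q ⇒ q) ⇒ (q + r)) ⇔ q) = ¬1 = 0
¬¬(((q ⇒ q) ⇒ (q + r)) ⇔ q) = ¬0 = 1
(¬((q + p) ⇒ ¬p) + (¬r ⇔ q)) ⇔ ¬¬(((q ⇒ q) ⇒ (q + r)) ⇔ q) = 5/6 ⇔ 1 = 5/6
q ⇒ p = 1/2 ⇒ 5/6 = 1
r ⇔ r = 1/3 ⇔ 1/3 = 1
(q ⇒ p) ⇔ (r ⇔ r) = 1 ⇔ 1 = 1
q ⇔ p = 1/2 ⇔ 5/6 = 2/3
((q ⇒ p) ⇔ (r ⇔ r)) ⇒ (q ⇔ p) = 1 ⇒ 2/3 = 2/3
¬(((q ⇒ p) ⇔ (r ⇔ r)) ⇒ (q ⇔ p)) = ¬2/3 = 1/3
¬q = ¬1/2 = 1/2
q ⇒ ¬q = 1/2 ⇒ 1/2 = 1
¬(q ⇒ ¬q) = ¬1 = 0
¬¬(q ⇒ ¬q) = ¬0 = 1
q ⇒ p = 1/2 ⇒ 5/6 = 1
(q ⇒ p) + p = 1 + 5/6 = 1
q + q = 1/2 + 1/2 = 1/2
((q ⇒ p) + p) + (q + q) = 1 + 1/2 = 1
¬p = ¬5/6 = 1/6
r ⇔ r = 1/3 ⇔ 1/3 = 1
q + (r ⇔ r) = 1/2 + 1 = 1
¬p ⇒ (q + (r ⇔ r)) = 1/6 ⇒ 1 = 1
(((q ⇒ p) + p) + (q + q)) + (¬p ⇒ (q + (r ⇔ r))) = 1 + 1 = 1
¬¬(q ⇒ ¬q) ⇒ ((((q ⇒ p) + p) + (q + q)) + (¬p ⇒ (q + (r ⇔ r)))) = 1 ⇒ 1 = 1
¬(((q ⇒ p) ⇔ (r ⇔ r)) ⇒ (q ⇔ p)) ⇔ (¬¬(q ⇒ ¬q) ⇒ ((((q ⇒ p) + p) + (q + q)) + (¬p ⇒ (q + (r ⇔ r))))) = 1/3 ⇔ 1 = 1/3
((¬((q + p) ⇒ ¬p) + (¬r ⇔ q)) ⇔ ¬¬(((q ⇒ q) ⇒ (q + r)) ⇔ q)) ⇔ (¬(((q ⇒ p) ⇔ (r ⇔ r)) ⇒ (q ⇔ p)) ⇔ (¬¬(q ⇒ ¬q) ⇒ ((((q ⇒ p) + p) + (q + q)) + (¬p ⇒ (q + (r ⇔ r)))))) = 5/6 ⇔ 1/3 = 1/2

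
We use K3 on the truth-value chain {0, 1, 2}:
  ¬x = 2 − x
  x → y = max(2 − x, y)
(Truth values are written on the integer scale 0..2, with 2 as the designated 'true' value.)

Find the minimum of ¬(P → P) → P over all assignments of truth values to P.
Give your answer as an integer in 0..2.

1

Take P = 1:
P → P = 1 → 1 = 1
¬(P → P) = ¬1 = 1
¬(P → P) → P = 1 → 1 = 1
No assignment yields a value below 1, so this is the minimum.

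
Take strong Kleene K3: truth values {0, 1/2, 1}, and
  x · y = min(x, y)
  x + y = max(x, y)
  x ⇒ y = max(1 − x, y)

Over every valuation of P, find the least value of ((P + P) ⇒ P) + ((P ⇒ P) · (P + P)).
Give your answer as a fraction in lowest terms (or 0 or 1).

1/2

Take P = 1/2:
P + P = 1/2 + 1/2 = 1/2
(P + P) ⇒ P = 1/2 ⇒ 1/2 = 1/2
P ⇒ P = 1/2 ⇒ 1/2 = 1/2
P + P = 1/2 + 1/2 = 1/2
(P ⇒ P) · (P + P) = 1/2 · 1/2 = 1/2
((P + P) ⇒ P) + ((P ⇒ P) · (P + P)) = 1/2 + 1/2 = 1/2
No assignment yields a value below 1/2, so this is the minimum.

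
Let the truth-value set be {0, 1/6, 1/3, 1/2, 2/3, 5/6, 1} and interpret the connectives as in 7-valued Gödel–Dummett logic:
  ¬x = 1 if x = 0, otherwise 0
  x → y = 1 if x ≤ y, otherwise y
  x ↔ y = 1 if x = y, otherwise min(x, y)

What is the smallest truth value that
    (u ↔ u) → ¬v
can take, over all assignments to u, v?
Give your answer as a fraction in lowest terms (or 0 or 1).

0

Take u = 0, v = 1/6:
u ↔ u = 0 ↔ 0 = 1
¬v = ¬1/6 = 0
(u ↔ u) → ¬v = 1 → 0 = 0
No assignment yields a value below 0, so this is the minimum.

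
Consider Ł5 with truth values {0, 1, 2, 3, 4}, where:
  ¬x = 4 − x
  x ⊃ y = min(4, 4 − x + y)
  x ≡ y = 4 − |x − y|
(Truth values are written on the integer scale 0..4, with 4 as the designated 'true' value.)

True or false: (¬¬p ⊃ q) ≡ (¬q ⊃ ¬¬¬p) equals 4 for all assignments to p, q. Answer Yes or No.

Yes

At p = 3, q = 4, for instance:
¬p = ¬3 = 1
¬¬p = ¬1 = 3
¬¬p ⊃ q = 3 ⊃ 4 = 4
¬q = ¬4 = 0
¬¬¬p = ¬3 = 1
¬q ⊃ ¬¬¬p = 0 ⊃ 1 = 4
(¬¬p ⊃ q) ≡ (¬q ⊃ ¬¬¬p) = 4 ≡ 4 = 4
and checking the remaining 24 assignments likewise gives ≥ 4 in every case.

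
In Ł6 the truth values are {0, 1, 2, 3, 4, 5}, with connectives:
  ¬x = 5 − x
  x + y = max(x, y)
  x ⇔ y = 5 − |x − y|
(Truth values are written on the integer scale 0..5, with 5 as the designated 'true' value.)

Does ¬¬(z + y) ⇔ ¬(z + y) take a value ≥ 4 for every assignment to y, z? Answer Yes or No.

Counterexample: take y = 0, z = 0.
z + y = 0 + 0 = 0
¬(z + y) = ¬0 = 5
¬¬(z + y) = ¬5 = 0
z + y = 0 + 0 = 0
¬(z + y) = ¬0 = 5
¬¬(z + y) ⇔ ¬(z + y) = 0 ⇔ 5 = 0
This gives 0, which is below 4.

No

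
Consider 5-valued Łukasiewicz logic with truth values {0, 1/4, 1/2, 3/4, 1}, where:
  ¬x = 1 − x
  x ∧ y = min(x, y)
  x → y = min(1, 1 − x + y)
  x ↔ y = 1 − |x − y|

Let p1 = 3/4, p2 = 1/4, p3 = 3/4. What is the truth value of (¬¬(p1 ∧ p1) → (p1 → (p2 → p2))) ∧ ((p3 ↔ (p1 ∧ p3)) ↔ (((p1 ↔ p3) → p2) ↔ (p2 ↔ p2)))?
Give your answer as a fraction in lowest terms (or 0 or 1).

p1 ∧ p1 = 3/4 ∧ 3/4 = 3/4
¬(p1 ∧ p1) = ¬3/4 = 1/4
¬¬(p1 ∧ p1) = ¬1/4 = 3/4
p2 → p2 = 1/4 → 1/4 = 1
p1 → (p2 → p2) = 3/4 → 1 = 1
¬¬(p1 ∧ p1) → (p1 → (p2 → p2)) = 3/4 → 1 = 1
p1 ∧ p3 = 3/4 ∧ 3/4 = 3/4
p3 ↔ (p1 ∧ p3) = 3/4 ↔ 3/4 = 1
p1 ↔ p3 = 3/4 ↔ 3/4 = 1
(p1 ↔ p3) → p2 = 1 → 1/4 = 1/4
p2 ↔ p2 = 1/4 ↔ 1/4 = 1
((p1 ↔ p3) → p2) ↔ (p2 ↔ p2) = 1/4 ↔ 1 = 1/4
(p3 ↔ (p1 ∧ p3)) ↔ (((p1 ↔ p3) → p2) ↔ (p2 ↔ p2)) = 1 ↔ 1/4 = 1/4
(¬¬(p1 ∧ p1) → (p1 → (p2 → p2))) ∧ ((p3 ↔ (p1 ∧ p3)) ↔ (((p1 ↔ p3) → p2) ↔ (p2 ↔ p2))) = 1 ∧ 1/4 = 1/4

1/4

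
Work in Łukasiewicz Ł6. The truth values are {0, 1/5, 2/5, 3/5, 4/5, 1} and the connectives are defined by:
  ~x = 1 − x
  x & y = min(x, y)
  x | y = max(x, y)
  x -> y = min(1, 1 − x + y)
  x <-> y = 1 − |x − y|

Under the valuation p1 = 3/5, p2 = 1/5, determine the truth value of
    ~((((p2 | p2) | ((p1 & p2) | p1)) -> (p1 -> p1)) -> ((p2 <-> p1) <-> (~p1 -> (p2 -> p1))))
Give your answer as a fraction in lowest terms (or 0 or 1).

2/5

p2 | p2 = 1/5 | 1/5 = 1/5
p1 & p2 = 3/5 & 1/5 = 1/5
(p1 & p2) | p1 = 1/5 | 3/5 = 3/5
(p2 | p2) | ((p1 & p2) | p1) = 1/5 | 3/5 = 3/5
p1 -> p1 = 3/5 -> 3/5 = 1
((p2 | p2) | ((p1 & p2) | p1)) -> (p1 -> p1) = 3/5 -> 1 = 1
p2 <-> p1 = 1/5 <-> 3/5 = 3/5
~p1 = ~3/5 = 2/5
p2 -> p1 = 1/5 -> 3/5 = 1
~p1 -> (p2 -> p1) = 2/5 -> 1 = 1
(p2 <-> p1) <-> (~p1 -> (p2 -> p1)) = 3/5 <-> 1 = 3/5
(((p2 | p2) | ((p1 & p2) | p1)) -> (p1 -> p1)) -> ((p2 <-> p1) <-> (~p1 -> (p2 -> p1))) = 1 -> 3/5 = 3/5
~((((p2 | p2) | ((p1 & p2) | p1)) -> (p1 -> p1)) -> ((p2 <-> p1) <-> (~p1 -> (p2 -> p1)))) = ~3/5 = 2/5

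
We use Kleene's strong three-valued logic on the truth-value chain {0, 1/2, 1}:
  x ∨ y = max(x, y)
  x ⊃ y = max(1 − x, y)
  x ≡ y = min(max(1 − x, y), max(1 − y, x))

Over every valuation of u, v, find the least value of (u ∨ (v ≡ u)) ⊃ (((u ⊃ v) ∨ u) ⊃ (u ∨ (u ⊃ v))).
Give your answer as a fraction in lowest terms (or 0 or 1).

1/2

Take u = 1/2, v = 0:
v ≡ u = 0 ≡ 1/2 = 1/2
u ∨ (v ≡ u) = 1/2 ∨ 1/2 = 1/2
u ⊃ v = 1/2 ⊃ 0 = 1/2
(u ⊃ v) ∨ u = 1/2 ∨ 1/2 = 1/2
u ⊃ v = 1/2 ⊃ 0 = 1/2
u ∨ (u ⊃ v) = 1/2 ∨ 1/2 = 1/2
((u ⊃ v) ∨ u) ⊃ (u ∨ (u ⊃ v)) = 1/2 ⊃ 1/2 = 1/2
(u ∨ (v ≡ u)) ⊃ (((u ⊃ v) ∨ u) ⊃ (u ∨ (u ⊃ v))) = 1/2 ⊃ 1/2 = 1/2
No assignment yields a value below 1/2, so this is the minimum.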